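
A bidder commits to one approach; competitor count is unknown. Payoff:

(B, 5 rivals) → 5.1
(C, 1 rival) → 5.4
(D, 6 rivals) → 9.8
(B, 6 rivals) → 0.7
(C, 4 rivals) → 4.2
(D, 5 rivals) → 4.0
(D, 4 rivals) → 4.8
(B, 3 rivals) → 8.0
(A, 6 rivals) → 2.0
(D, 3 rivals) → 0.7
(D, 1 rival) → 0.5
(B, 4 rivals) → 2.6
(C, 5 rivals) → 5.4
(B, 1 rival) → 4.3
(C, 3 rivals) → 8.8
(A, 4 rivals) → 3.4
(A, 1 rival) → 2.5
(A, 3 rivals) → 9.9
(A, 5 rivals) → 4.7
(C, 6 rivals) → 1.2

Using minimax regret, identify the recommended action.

A

Column bests: 1 rival=5.4, 3 rivals=9.9, 4 rivals=4.8, 5 rivals=5.4, 6 rivals=9.8.
A regrets: 2.9, 0.0, 1.4, 0.7, 7.8 → max 7.8
B regrets: 1.1, 1.9, 2.2, 0.3, 9.1 → max 9.1
C regrets: 0.0, 1.1, 0.6, 0.0, 8.6 → max 8.6
D regrets: 4.9, 9.2, 0.0, 1.4, 0.0 → max 9.2
Smallest max regret = 7.8 → A.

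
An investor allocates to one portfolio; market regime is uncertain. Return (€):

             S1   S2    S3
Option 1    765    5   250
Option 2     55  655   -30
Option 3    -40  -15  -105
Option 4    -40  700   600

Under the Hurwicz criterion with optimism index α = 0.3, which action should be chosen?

Option 1: 0.3·765 + 0.7·5 = 233
Option 2: 0.3·655 + 0.7·(-30) = 175.5
Option 3: 0.3·(-15) + 0.7·(-105) = -78
Option 4: 0.3·700 + 0.7·(-40) = 182
Highest Hurwicz score = 233 → Option 1.

Option 1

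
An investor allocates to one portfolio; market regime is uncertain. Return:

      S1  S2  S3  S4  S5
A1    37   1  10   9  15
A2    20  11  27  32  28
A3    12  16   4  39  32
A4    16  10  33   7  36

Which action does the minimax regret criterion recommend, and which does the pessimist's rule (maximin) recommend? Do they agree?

Column bests: S1=37, S2=16, S3=33, S4=39, S5=36.
A1 regrets: 0, 15, 23, 30, 21 → max 30
A2 regrets: 17, 5, 6, 7, 8 → max 17
A3 regrets: 25, 0, 29, 0, 4 → max 29
A4 regrets: 21, 6, 0, 32, 0 → max 32
Smallest max regret = 17 → A2.
Row minima: A1=1, A2=11, A3=4, A4=7
Best worst-case = 11 → A2.

minimax regret → A2; maximin → A2 (agree)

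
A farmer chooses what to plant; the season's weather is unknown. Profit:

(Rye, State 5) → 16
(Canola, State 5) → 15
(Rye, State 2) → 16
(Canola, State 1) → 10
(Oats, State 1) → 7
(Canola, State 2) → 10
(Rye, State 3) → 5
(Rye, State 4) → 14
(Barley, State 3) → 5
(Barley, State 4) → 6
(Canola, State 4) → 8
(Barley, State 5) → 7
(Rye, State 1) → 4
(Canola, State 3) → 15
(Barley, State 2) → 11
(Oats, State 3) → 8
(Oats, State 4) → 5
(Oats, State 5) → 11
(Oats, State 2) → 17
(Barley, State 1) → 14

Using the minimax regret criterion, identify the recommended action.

Canola

Column bests: State 1=14, State 2=17, State 3=15, State 4=14, State 5=16.
Rye regrets: 10, 1, 10, 0, 0 → max 10
Oats regrets: 7, 0, 7, 9, 5 → max 9
Barley regrets: 0, 6, 10, 8, 9 → max 10
Canola regrets: 4, 7, 0, 6, 1 → max 7
Smallest max regret = 7 → Canola.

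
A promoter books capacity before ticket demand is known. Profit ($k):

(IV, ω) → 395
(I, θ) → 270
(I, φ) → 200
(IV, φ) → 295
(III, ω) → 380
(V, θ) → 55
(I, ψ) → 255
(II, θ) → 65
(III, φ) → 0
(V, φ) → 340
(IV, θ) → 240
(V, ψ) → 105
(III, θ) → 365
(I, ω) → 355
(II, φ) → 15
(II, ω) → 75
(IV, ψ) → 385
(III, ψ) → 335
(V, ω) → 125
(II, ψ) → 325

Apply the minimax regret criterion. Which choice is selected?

IV

Column bests: θ=365, φ=340, ψ=385, ω=395.
I regrets: 95, 140, 130, 40 → max 140
II regrets: 300, 325, 60, 320 → max 325
III regrets: 0, 340, 50, 15 → max 340
IV regrets: 125, 45, 0, 0 → max 125
V regrets: 310, 0, 280, 270 → max 310
Smallest max regret = 125 → IV.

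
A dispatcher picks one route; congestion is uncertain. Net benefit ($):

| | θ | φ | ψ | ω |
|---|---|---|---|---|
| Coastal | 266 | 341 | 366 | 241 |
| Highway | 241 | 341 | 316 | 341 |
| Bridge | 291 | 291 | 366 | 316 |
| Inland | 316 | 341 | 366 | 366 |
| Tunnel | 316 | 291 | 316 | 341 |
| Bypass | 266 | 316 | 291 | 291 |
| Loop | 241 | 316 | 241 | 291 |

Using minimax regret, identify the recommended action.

Column bests: θ=316, φ=341, ψ=366, ω=366.
Coastal regrets: 50, 0, 0, 125 → max 125
Highway regrets: 75, 0, 50, 25 → max 75
Bridge regrets: 25, 50, 0, 50 → max 50
Inland regrets: 0, 0, 0, 0 → max 0
Tunnel regrets: 0, 50, 50, 25 → max 50
Bypass regrets: 50, 25, 75, 75 → max 75
Loop regrets: 75, 25, 125, 75 → max 125
Smallest max regret = 0 → Inland.

Inland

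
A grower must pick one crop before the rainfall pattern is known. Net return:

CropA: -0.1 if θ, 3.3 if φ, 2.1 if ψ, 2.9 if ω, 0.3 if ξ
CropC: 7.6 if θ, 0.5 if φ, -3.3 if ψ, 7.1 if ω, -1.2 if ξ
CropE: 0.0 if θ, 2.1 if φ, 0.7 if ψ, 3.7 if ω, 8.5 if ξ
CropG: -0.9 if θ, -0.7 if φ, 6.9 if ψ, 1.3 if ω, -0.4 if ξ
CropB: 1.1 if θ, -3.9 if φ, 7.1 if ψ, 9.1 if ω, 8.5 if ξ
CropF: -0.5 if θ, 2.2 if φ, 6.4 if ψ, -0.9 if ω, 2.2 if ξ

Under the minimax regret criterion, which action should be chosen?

CropB

Column bests: θ=7.6, φ=3.3, ψ=7.1, ω=9.1, ξ=8.5.
CropA regrets: 7.7, 0.0, 5.0, 6.2, 8.2 → max 8.2
CropC regrets: 0.0, 2.8, 10.4, 2.0, 9.7 → max 10.4
CropE regrets: 7.6, 1.2, 6.4, 5.4, 0.0 → max 7.6
CropG regrets: 8.5, 4.0, 0.2, 7.8, 8.9 → max 8.9
CropB regrets: 6.5, 7.2, 0.0, 0.0, 0.0 → max 7.2
CropF regrets: 8.1, 1.1, 0.7, 10.0, 6.3 → max 10.0
Smallest max regret = 7.2 → CropB.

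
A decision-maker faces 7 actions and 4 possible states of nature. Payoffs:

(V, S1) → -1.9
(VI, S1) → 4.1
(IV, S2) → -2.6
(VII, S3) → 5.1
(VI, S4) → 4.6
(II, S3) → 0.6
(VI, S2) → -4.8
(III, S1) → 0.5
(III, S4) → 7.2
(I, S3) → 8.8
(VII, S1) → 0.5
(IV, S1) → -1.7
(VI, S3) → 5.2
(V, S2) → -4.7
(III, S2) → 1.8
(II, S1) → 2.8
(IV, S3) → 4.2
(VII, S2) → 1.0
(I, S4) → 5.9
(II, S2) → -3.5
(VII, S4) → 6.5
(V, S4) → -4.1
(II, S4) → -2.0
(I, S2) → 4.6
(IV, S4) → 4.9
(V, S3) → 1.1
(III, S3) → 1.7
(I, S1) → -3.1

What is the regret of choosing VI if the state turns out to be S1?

0.0

Best payoff under S1 is 4.1.
Regret = 4.1 − 4.1 = 0.0.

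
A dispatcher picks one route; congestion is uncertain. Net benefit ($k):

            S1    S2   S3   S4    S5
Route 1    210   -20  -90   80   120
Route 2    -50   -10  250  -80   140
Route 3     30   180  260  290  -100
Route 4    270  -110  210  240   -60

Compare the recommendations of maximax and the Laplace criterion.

Row maxima: Route 1=210, Route 2=250, Route 3=290, Route 4=270
Best best-case = 290 → Route 3.
Row averages: Route 1=60, Route 2=50, Route 3=132, Route 4=110
Highest average = 132 → Route 3.

maximax → Route 3; laplace → Route 3 (agree)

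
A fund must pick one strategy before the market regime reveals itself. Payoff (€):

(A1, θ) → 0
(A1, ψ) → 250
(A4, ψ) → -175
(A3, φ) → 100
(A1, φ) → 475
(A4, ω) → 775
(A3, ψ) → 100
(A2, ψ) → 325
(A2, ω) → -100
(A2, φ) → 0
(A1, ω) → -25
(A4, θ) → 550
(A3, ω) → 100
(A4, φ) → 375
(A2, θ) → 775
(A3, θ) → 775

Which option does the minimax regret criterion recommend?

Column bests: θ=775, φ=475, ψ=325, ω=775.
A1 regrets: 775, 0, 75, 800 → max 800
A2 regrets: 0, 475, 0, 875 → max 875
A3 regrets: 0, 375, 225, 675 → max 675
A4 regrets: 225, 100, 500, 0 → max 500
Smallest max regret = 500 → A4.

A4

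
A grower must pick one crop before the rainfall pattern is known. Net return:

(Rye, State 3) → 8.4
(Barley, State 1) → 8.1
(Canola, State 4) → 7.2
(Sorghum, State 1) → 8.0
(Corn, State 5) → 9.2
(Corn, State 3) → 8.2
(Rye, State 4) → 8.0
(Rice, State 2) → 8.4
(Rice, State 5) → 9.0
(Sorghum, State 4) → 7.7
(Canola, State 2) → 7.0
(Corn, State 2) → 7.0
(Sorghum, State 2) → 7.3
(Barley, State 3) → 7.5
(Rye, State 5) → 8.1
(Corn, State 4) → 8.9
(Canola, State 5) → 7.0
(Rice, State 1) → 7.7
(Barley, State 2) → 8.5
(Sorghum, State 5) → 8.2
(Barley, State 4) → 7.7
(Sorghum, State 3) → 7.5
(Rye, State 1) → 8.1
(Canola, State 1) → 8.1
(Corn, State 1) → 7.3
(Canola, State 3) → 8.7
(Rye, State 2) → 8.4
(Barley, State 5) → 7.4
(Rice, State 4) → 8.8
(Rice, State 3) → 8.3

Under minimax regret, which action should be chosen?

Rice

Column bests: State 1=8.1, State 2=8.5, State 3=8.7, State 4=8.9, State 5=9.2.
Canola regrets: 0.0, 1.5, 0.0, 1.7, 2.2 → max 2.2
Corn regrets: 0.8, 1.5, 0.5, 0.0, 0.0 → max 1.5
Barley regrets: 0.0, 0.0, 1.2, 1.2, 1.8 → max 1.8
Sorghum regrets: 0.1, 1.2, 1.2, 1.2, 1.0 → max 1.2
Rice regrets: 0.4, 0.1, 0.4, 0.1, 0.2 → max 0.4
Rye regrets: 0.0, 0.1, 0.3, 0.9, 1.1 → max 1.1
Smallest max regret = 0.4 → Rice.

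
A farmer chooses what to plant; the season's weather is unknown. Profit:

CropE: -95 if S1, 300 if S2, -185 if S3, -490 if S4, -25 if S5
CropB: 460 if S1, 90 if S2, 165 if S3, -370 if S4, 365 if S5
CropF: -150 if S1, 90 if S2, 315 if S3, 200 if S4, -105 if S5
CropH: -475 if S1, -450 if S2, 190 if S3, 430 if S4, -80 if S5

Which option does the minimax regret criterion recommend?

Column bests: S1=460, S2=300, S3=315, S4=430, S5=365.
CropE regrets: 555, 0, 500, 920, 390 → max 920
CropB regrets: 0, 210, 150, 800, 0 → max 800
CropF regrets: 610, 210, 0, 230, 470 → max 610
CropH regrets: 935, 750, 125, 0, 445 → max 935
Smallest max regret = 610 → CropF.

CropF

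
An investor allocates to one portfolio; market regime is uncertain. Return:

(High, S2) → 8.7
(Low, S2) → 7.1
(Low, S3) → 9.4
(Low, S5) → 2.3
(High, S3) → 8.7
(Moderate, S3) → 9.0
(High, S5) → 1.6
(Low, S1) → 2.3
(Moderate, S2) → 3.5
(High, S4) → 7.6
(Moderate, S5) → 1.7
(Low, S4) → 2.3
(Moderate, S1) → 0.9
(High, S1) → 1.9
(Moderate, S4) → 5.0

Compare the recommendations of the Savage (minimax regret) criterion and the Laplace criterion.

Column bests: S1=2.3, S2=8.7, S3=9.4, S4=7.6, S5=2.3.
Low regrets: 0.0, 1.6, 0.0, 5.3, 0.0 → max 5.3
Moderate regrets: 1.4, 5.2, 0.4, 2.6, 0.6 → max 5.2
High regrets: 0.4, 0.0, 0.7, 0.0, 0.7 → max 0.7
Smallest max regret = 0.7 → High.
Row averages: Low=4.68, Moderate=4.02, High=5.7
Highest average = 5.7 → High.

minimax regret → High; laplace → High (agree)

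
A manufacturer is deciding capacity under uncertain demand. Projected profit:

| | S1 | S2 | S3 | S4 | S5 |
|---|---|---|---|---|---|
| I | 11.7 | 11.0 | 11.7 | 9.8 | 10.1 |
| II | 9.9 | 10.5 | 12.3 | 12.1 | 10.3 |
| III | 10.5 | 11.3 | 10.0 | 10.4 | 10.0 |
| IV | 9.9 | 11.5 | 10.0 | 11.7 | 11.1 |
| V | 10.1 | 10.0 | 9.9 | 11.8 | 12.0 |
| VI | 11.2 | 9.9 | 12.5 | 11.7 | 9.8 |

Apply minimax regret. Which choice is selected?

Column bests: S1=11.7, S2=11.5, S3=12.5, S4=12.1, S5=12.0.
I regrets: 0.0, 0.5, 0.8, 2.3, 1.9 → max 2.3
II regrets: 1.8, 1.0, 0.2, 0.0, 1.7 → max 1.8
III regrets: 1.2, 0.2, 2.5, 1.7, 2.0 → max 2.5
IV regrets: 1.8, 0.0, 2.5, 0.4, 0.9 → max 2.5
V regrets: 1.6, 1.5, 2.6, 0.3, 0.0 → max 2.6
VI regrets: 0.5, 1.6, 0.0, 0.4, 2.2 → max 2.2
Smallest max regret = 1.8 → II.

II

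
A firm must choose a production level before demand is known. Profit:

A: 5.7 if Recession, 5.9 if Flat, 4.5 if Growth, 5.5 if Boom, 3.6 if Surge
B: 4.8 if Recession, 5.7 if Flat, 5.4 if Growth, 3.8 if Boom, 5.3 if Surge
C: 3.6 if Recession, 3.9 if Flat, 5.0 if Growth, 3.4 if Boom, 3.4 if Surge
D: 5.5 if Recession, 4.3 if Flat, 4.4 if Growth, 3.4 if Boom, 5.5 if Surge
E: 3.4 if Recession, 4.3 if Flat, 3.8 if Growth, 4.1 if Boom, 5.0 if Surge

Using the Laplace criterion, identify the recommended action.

Row averages: A=5.04, B=5, C=3.86, D=4.62, E=4.12
Highest average = 5.04 → A.

A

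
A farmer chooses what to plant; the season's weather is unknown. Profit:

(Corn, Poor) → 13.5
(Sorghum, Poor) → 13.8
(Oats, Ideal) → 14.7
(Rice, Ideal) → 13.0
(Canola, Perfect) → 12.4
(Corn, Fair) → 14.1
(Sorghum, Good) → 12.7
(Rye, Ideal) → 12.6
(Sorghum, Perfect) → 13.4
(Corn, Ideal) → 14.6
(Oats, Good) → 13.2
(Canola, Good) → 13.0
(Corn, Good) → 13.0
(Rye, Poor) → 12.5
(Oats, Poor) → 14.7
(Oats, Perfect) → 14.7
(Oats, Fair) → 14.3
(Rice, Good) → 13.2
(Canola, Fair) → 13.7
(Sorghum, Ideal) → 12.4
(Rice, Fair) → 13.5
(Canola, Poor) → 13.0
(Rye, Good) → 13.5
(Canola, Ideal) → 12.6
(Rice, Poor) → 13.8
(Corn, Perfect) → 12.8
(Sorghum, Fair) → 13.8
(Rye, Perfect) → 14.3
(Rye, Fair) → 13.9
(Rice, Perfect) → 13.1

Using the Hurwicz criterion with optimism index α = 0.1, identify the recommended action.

Oats

Rice: 0.1·13.8 + 0.9·13.0 = 13.08
Sorghum: 0.1·13.8 + 0.9·12.4 = 12.54
Oats: 0.1·14.7 + 0.9·13.2 = 13.35
Canola: 0.1·13.7 + 0.9·12.4 = 12.53
Rye: 0.1·14.3 + 0.9·12.5 = 12.68
Corn: 0.1·14.6 + 0.9·12.8 = 12.98
Highest Hurwicz score = 13.35 → Oats.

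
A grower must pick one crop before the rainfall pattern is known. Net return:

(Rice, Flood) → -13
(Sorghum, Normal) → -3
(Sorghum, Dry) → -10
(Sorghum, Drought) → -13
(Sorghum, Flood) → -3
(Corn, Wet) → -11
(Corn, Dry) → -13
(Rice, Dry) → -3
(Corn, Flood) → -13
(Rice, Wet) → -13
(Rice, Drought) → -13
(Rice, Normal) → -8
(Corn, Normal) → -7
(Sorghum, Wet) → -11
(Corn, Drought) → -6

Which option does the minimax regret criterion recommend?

Sorghum

Column bests: Drought=-6, Dry=-3, Normal=-3, Wet=-11, Flood=-3.
Rice regrets: 7, 0, 5, 2, 10 → max 10
Corn regrets: 0, 10, 4, 0, 10 → max 10
Sorghum regrets: 7, 7, 0, 0, 0 → max 7
Smallest max regret = 7 → Sorghum.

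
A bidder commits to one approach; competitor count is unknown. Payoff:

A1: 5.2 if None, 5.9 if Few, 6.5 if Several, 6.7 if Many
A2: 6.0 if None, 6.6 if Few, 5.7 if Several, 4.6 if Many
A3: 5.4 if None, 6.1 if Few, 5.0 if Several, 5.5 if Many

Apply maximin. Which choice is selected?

Row minima: A1=5.2, A2=4.6, A3=5.0
Best worst-case = 5.2 → A1.

A1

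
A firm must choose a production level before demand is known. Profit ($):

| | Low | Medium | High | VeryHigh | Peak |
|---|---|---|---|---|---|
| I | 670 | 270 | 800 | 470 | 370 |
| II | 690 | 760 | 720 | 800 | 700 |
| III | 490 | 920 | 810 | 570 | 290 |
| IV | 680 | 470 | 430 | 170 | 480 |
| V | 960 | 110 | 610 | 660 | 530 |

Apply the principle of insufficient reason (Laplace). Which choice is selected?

Row averages: I=516, II=734, III=616, IV=446, V=574
Highest average = 734 → II.

II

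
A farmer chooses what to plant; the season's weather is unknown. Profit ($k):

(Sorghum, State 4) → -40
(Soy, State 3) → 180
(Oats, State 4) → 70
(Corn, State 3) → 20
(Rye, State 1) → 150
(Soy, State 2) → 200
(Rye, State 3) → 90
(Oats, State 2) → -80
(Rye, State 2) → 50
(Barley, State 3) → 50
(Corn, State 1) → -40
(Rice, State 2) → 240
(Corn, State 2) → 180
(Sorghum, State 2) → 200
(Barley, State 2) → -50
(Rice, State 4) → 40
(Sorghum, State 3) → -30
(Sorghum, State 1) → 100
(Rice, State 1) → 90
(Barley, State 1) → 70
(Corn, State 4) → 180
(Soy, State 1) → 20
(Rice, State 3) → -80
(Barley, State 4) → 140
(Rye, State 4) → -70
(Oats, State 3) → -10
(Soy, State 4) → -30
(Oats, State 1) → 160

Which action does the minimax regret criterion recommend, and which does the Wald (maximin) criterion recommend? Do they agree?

Column bests: State 1=160, State 2=240, State 3=180, State 4=180.
Oats regrets: 0, 320, 190, 110 → max 320
Barley regrets: 90, 290, 130, 40 → max 290
Rye regrets: 10, 190, 90, 250 → max 250
Sorghum regrets: 60, 40, 210, 220 → max 220
Corn regrets: 200, 60, 160, 0 → max 200
Rice regrets: 70, 0, 260, 140 → max 260
Soy regrets: 140, 40, 0, 210 → max 210
Smallest max regret = 200 → Corn.
Row minima: Oats=-80, Barley=-50, Rye=-70, Sorghum=-40, Corn=-40, Rice=-80, Soy=-30
Best worst-case = -30 → Soy.

minimax regret → Corn; maximin → Soy (disagree)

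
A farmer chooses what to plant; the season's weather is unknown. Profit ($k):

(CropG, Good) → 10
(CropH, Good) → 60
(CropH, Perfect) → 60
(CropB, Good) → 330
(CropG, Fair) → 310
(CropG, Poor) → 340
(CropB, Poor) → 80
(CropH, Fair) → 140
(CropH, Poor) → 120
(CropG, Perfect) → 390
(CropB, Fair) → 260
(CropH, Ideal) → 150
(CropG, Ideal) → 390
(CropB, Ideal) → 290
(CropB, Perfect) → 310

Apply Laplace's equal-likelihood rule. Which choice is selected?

CropG

Row averages: CropB=254, CropG=288, CropH=106
Highest average = 288 → CropG.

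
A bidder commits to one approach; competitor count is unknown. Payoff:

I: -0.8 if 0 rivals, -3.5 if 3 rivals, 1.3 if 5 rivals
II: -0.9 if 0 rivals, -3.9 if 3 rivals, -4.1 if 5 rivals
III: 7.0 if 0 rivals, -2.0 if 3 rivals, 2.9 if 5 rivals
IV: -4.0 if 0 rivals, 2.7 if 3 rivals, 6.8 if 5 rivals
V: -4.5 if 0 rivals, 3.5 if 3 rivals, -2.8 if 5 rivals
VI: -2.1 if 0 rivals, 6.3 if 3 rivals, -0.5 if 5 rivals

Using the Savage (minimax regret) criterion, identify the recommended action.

Column bests: 0 rivals=7.0, 3 rivals=6.3, 5 rivals=6.8.
I regrets: 7.8, 9.8, 5.5 → max 9.8
II regrets: 7.9, 10.2, 10.9 → max 10.9
III regrets: 0.0, 8.3, 3.9 → max 8.3
IV regrets: 11.0, 3.6, 0.0 → max 11.0
V regrets: 11.5, 2.8, 9.6 → max 11.5
VI regrets: 9.1, 0.0, 7.3 → max 9.1
Smallest max regret = 8.3 → III.

III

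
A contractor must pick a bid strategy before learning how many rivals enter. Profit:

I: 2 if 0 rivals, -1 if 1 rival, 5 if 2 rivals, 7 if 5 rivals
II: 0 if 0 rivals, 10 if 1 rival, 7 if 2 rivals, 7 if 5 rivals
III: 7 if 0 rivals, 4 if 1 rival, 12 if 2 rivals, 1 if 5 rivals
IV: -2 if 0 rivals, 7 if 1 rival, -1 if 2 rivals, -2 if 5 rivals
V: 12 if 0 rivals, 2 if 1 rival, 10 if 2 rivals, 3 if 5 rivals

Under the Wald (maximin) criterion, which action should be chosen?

V

Row minima: I=-1, II=0, III=1, IV=-2, V=2
Best worst-case = 2 → V.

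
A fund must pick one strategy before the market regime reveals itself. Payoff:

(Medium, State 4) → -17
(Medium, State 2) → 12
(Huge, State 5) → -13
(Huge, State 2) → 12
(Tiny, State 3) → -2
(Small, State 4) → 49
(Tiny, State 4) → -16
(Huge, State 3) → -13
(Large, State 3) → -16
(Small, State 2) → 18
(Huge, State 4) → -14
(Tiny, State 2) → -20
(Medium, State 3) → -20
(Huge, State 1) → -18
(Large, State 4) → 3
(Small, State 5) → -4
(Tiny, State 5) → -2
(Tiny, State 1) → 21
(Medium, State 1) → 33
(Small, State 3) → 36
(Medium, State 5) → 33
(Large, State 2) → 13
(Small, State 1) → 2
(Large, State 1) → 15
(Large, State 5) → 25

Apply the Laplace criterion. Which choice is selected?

Small

Row averages: Tiny=-3.8, Small=20.2, Medium=8.2, Large=8, Huge=-9.2
Highest average = 20.2 → Small.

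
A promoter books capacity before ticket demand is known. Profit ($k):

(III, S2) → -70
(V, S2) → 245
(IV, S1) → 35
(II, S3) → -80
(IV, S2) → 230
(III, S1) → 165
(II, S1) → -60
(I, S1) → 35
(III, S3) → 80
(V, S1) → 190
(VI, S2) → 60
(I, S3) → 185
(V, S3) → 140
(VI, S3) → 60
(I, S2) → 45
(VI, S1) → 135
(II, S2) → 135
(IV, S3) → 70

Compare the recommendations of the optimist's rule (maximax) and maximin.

maximax → V; maximin → V (agree)

Row maxima: I=185, II=135, III=165, IV=230, V=245, VI=135
Best best-case = 245 → V.
Row minima: I=35, II=-80, III=-70, IV=35, V=140, VI=60
Best worst-case = 140 → V.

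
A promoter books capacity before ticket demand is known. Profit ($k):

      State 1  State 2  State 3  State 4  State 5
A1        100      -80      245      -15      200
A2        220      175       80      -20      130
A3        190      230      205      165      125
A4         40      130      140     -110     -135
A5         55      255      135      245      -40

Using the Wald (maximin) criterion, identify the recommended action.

Row minima: A1=-80, A2=-20, A3=125, A4=-135, A5=-40
Best worst-case = 125 → A3.

A3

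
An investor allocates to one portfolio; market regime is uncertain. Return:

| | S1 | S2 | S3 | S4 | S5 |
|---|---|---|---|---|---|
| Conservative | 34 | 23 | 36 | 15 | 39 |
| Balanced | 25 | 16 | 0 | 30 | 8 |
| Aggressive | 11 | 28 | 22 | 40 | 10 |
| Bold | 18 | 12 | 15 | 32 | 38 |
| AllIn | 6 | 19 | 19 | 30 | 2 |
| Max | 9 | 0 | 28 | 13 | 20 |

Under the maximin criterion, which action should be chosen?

Conservative

Row minima: Conservative=15, Balanced=0, Aggressive=10, Bold=12, AllIn=2, Max=0
Best worst-case = 15 → Conservative.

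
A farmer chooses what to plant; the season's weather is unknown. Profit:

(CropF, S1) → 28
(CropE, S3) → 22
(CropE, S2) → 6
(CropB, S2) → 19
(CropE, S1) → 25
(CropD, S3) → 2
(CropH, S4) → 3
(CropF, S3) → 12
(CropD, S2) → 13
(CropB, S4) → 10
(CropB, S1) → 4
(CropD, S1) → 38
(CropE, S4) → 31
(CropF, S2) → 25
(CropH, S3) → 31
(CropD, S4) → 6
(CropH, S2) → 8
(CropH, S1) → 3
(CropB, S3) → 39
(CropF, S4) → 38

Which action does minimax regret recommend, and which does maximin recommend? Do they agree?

minimax regret → CropE; maximin → CropF (disagree)

Column bests: S1=38, S2=25, S3=39, S4=38.
CropE regrets: 13, 19, 17, 7 → max 19
CropB regrets: 34, 6, 0, 28 → max 34
CropF regrets: 10, 0, 27, 0 → max 27
CropD regrets: 0, 12, 37, 32 → max 37
CropH regrets: 35, 17, 8, 35 → max 35
Smallest max regret = 19 → CropE.
Row minima: CropE=6, CropB=4, CropF=12, CropD=2, CropH=3
Best worst-case = 12 → CropF.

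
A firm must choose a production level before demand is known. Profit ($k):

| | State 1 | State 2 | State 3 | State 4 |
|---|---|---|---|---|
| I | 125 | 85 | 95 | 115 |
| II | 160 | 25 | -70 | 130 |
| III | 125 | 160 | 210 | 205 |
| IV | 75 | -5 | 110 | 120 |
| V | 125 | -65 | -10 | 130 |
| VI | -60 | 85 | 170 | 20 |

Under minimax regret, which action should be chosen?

III

Column bests: State 1=160, State 2=160, State 3=210, State 4=205.
I regrets: 35, 75, 115, 90 → max 115
II regrets: 0, 135, 280, 75 → max 280
III regrets: 35, 0, 0, 0 → max 35
IV regrets: 85, 165, 100, 85 → max 165
V regrets: 35, 225, 220, 75 → max 225
VI regrets: 220, 75, 40, 185 → max 220
Smallest max regret = 35 → III.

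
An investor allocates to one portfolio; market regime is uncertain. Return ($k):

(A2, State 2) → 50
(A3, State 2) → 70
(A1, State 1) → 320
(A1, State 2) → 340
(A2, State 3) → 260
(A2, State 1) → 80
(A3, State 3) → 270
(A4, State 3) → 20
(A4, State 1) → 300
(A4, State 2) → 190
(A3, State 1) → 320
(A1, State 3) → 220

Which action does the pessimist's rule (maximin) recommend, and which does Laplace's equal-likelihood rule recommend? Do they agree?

maximin → A1; laplace → A1 (agree)

Row minima: A1=220, A2=50, A3=70, A4=20
Best worst-case = 220 → A1.
Row averages: A1=880/3, A2=130, A3=220, A4=170
Highest average = 880/3 → A1.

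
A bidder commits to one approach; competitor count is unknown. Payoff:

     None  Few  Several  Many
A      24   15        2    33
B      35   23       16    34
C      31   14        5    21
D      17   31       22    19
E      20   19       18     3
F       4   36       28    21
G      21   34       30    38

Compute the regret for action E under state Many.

35

Best payoff under Many is 38.
Regret = 38 − 3 = 35.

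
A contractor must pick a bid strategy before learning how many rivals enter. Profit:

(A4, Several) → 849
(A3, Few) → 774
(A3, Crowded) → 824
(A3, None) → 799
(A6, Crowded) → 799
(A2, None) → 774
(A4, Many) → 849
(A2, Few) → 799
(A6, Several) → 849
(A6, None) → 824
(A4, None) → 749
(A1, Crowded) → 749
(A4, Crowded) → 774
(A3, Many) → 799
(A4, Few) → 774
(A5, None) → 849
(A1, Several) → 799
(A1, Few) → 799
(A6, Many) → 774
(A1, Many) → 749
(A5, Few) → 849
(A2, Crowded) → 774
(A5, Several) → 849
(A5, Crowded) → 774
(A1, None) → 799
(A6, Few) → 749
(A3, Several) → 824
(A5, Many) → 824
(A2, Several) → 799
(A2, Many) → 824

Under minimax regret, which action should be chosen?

Column bests: None=849, Few=849, Several=849, Many=849, Crowded=824.
A1 regrets: 50, 50, 50, 100, 75 → max 100
A2 regrets: 75, 50, 50, 25, 50 → max 75
A3 regrets: 50, 75, 25, 50, 0 → max 75
A4 regrets: 100, 75, 0, 0, 50 → max 100
A5 regrets: 0, 0, 0, 25, 50 → max 50
A6 regrets: 25, 100, 0, 75, 25 → max 100
Smallest max regret = 50 → A5.

A5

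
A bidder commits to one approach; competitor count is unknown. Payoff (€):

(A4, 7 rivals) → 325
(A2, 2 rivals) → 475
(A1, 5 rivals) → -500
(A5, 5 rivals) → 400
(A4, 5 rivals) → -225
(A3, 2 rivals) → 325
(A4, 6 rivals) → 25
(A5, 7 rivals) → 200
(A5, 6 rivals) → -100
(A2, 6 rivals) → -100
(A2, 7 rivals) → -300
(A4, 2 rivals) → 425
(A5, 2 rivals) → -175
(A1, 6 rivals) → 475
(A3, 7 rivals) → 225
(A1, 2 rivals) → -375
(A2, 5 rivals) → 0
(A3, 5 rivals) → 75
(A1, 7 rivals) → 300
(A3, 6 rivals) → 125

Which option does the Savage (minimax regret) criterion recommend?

A3

Column bests: 2 rivals=475, 5 rivals=400, 6 rivals=475, 7 rivals=325.
A1 regrets: 850, 900, 0, 25 → max 900
A2 regrets: 0, 400, 575, 625 → max 625
A3 regrets: 150, 325, 350, 100 → max 350
A4 regrets: 50, 625, 450, 0 → max 625
A5 regrets: 650, 0, 575, 125 → max 650
Smallest max regret = 350 → A3.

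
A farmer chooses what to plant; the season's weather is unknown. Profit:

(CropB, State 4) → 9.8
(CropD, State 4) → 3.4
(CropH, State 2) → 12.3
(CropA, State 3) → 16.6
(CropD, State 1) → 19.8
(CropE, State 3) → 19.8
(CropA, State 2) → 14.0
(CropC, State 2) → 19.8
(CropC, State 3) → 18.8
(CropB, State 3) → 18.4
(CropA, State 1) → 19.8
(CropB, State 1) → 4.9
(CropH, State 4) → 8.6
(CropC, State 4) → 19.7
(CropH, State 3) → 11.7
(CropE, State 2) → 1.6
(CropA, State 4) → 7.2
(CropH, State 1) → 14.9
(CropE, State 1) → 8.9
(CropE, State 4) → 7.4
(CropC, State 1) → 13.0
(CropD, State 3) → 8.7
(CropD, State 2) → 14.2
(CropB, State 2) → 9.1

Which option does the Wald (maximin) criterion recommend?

CropC

Row minima: CropH=8.6, CropC=13.0, CropB=4.9, CropE=1.6, CropA=7.2, CropD=3.4
Best worst-case = 13.0 → CropC.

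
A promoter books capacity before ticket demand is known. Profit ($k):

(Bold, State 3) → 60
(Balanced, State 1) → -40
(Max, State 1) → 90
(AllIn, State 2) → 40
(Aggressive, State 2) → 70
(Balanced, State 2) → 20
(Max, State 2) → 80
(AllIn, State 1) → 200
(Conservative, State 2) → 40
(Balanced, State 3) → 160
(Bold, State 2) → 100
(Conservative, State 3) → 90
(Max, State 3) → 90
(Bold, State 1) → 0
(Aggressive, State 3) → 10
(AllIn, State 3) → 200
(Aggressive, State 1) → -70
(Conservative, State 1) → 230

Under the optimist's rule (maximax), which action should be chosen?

Conservative

Row maxima: Conservative=230, Balanced=160, Aggressive=70, Bold=100, AllIn=200, Max=90
Best best-case = 230 → Conservative.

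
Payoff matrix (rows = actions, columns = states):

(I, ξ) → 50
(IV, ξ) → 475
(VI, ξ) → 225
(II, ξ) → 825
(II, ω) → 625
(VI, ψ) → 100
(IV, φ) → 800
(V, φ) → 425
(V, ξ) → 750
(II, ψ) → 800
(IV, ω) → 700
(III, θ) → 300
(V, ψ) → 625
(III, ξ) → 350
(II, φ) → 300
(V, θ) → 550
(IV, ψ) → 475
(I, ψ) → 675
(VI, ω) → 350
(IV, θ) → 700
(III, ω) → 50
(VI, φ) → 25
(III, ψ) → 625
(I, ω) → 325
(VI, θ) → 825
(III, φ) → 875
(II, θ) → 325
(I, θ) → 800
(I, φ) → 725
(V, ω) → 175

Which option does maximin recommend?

Row minima: I=50, II=300, III=50, IV=475, V=175, VI=25
Best worst-case = 475 → IV.

IV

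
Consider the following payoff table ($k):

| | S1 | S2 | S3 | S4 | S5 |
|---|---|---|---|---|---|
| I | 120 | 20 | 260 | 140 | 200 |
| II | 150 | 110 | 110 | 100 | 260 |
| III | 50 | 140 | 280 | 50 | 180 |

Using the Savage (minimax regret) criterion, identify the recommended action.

III

Column bests: S1=150, S2=140, S3=280, S4=140, S5=260.
I regrets: 30, 120, 20, 0, 60 → max 120
II regrets: 0, 30, 170, 40, 0 → max 170
III regrets: 100, 0, 0, 90, 80 → max 100
Smallest max regret = 100 → III.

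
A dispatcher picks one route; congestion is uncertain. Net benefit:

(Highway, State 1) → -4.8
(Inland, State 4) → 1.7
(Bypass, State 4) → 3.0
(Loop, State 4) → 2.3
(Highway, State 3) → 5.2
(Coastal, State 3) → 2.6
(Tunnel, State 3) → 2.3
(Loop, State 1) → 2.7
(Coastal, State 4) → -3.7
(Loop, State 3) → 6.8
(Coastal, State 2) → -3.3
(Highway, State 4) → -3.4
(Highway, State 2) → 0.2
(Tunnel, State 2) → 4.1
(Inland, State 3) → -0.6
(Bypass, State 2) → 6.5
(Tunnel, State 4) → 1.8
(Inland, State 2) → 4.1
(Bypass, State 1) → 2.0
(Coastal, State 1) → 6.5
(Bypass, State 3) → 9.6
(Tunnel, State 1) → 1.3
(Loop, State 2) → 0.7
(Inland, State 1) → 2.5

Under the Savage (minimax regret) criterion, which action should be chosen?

Column bests: State 1=6.5, State 2=6.5, State 3=9.6, State 4=3.0.
Loop regrets: 3.8, 5.8, 2.8, 0.7 → max 5.8
Bypass regrets: 4.5, 0.0, 0.0, 0.0 → max 4.5
Highway regrets: 11.3, 6.3, 4.4, 6.4 → max 11.3
Tunnel regrets: 5.2, 2.4, 7.3, 1.2 → max 7.3
Inland regrets: 4.0, 2.4, 10.2, 1.3 → max 10.2
Coastal regrets: 0.0, 9.8, 7.0, 6.7 → max 9.8
Smallest max regret = 4.5 → Bypass.

Bypass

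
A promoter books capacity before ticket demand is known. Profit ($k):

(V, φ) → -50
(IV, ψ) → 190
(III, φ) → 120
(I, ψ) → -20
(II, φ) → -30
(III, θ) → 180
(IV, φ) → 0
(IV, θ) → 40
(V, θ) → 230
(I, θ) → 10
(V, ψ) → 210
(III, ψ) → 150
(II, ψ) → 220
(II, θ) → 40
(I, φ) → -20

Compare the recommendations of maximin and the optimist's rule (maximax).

Row minima: I=-20, II=-30, III=120, IV=0, V=-50
Best worst-case = 120 → III.
Row maxima: I=10, II=220, III=180, IV=190, V=230
Best best-case = 230 → V.

maximin → III; maximax → V (disagree)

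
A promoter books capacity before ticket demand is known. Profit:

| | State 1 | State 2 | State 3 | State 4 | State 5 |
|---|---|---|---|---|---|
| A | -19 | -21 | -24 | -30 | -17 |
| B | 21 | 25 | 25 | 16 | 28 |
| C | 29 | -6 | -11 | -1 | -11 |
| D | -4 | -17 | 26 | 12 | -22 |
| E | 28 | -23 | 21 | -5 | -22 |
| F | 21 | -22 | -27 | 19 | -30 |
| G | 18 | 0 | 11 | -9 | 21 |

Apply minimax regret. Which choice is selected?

B

Column bests: State 1=29, State 2=25, State 3=26, State 4=19, State 5=28.
A regrets: 48, 46, 50, 49, 45 → max 50
B regrets: 8, 0, 1, 3, 0 → max 8
C regrets: 0, 31, 37, 20, 39 → max 39
D regrets: 33, 42, 0, 7, 50 → max 50
E regrets: 1, 48, 5, 24, 50 → max 50
F regrets: 8, 47, 53, 0, 58 → max 58
G regrets: 11, 25, 15, 28, 7 → max 28
Smallest max regret = 8 → B.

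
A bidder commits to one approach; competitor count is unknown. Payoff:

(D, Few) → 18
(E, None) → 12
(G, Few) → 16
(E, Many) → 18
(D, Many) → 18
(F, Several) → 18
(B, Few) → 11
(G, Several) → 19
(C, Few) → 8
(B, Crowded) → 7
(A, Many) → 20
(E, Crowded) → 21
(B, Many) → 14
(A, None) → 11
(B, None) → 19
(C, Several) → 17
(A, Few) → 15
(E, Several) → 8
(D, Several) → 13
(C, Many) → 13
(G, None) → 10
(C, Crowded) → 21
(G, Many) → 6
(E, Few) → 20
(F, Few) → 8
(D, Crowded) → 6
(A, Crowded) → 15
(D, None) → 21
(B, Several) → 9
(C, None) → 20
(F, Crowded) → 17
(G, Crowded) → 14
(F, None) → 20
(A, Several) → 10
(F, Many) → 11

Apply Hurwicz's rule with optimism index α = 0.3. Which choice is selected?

A

A: 0.3·20 + 0.7·10 = 13
B: 0.3·19 + 0.7·7 = 10.6
C: 0.3·21 + 0.7·8 = 11.9
D: 0.3·21 + 0.7·6 = 10.5
E: 0.3·21 + 0.7·8 = 11.9
F: 0.3·20 + 0.7·8 = 11.6
G: 0.3·19 + 0.7·6 = 9.9
Highest Hurwicz score = 13 → A.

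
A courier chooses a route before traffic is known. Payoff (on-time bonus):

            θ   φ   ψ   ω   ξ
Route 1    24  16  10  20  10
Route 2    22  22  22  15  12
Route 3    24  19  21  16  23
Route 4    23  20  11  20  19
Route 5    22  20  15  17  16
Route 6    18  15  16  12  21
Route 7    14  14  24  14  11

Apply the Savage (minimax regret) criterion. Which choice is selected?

Route 3

Column bests: θ=24, φ=22, ψ=24, ω=20, ξ=23.
Route 1 regrets: 0, 6, 14, 0, 13 → max 14
Route 2 regrets: 2, 0, 2, 5, 11 → max 11
Route 3 regrets: 0, 3, 3, 4, 0 → max 4
Route 4 regrets: 1, 2, 13, 0, 4 → max 13
Route 5 regrets: 2, 2, 9, 3, 7 → max 9
Route 6 regrets: 6, 7, 8, 8, 2 → max 8
Route 7 regrets: 10, 8, 0, 6, 12 → max 12
Smallest max regret = 4 → Route 3.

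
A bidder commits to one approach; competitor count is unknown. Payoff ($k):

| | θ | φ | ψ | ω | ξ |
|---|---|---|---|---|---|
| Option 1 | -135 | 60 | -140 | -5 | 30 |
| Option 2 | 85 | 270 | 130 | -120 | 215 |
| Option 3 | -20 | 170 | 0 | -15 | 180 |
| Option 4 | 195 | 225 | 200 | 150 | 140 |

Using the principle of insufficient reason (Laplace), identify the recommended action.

Row averages: Option 1=-38, Option 2=116, Option 3=63, Option 4=182
Highest average = 182 → Option 4.

Option 4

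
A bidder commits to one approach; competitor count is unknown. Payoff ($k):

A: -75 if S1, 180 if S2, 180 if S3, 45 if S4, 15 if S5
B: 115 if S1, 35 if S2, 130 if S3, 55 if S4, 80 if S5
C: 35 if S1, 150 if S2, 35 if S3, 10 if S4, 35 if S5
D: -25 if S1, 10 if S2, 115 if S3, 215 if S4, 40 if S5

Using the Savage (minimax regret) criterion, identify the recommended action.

B

Column bests: S1=115, S2=180, S3=180, S4=215, S5=80.
A regrets: 190, 0, 0, 170, 65 → max 190
B regrets: 0, 145, 50, 160, 0 → max 160
C regrets: 80, 30, 145, 205, 45 → max 205
D regrets: 140, 170, 65, 0, 40 → max 170
Smallest max regret = 160 → B.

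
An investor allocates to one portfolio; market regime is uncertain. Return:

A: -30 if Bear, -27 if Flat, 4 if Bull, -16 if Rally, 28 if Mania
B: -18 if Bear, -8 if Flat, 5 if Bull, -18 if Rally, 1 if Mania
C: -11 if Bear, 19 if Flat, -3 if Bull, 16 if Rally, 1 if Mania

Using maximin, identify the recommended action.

C

Row minima: A=-30, B=-18, C=-11
Best worst-case = -11 → C.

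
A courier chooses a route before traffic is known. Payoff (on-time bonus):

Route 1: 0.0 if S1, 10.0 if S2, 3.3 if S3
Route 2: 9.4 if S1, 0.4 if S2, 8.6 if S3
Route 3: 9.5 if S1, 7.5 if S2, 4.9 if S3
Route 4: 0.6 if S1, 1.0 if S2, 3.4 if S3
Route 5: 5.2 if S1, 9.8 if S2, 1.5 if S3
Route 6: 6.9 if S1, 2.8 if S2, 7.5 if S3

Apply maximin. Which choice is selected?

Row minima: Route 1=0.0, Route 2=0.4, Route 3=4.9, Route 4=0.6, Route 5=1.5, Route 6=2.8
Best worst-case = 4.9 → Route 3.

Route 3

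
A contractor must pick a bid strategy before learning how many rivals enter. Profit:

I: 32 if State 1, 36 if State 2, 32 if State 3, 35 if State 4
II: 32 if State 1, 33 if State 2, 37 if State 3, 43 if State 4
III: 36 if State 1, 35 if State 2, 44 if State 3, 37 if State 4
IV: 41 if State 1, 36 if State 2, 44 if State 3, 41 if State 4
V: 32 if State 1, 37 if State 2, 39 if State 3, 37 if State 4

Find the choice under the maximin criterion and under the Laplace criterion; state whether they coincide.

maximin → IV; laplace → IV (agree)

Row minima: I=32, II=32, III=35, IV=36, V=32
Best worst-case = 36 → IV.
Row averages: I=33.75, II=36.25, III=38, IV=40.5, V=36.25
Highest average = 40.5 → IV.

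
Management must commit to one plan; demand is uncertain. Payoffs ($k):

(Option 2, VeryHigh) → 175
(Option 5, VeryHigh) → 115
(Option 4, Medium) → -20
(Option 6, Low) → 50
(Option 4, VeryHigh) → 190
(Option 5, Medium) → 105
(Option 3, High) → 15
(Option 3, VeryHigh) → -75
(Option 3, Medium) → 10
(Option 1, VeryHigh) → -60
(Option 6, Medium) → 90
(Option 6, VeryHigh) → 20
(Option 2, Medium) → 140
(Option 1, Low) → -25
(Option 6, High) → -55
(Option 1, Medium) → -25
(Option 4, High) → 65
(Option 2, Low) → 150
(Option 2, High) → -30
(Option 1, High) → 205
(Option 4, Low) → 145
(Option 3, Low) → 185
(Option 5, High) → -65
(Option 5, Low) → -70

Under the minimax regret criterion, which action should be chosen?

Column bests: Low=185, Medium=140, High=205, VeryHigh=190.
Option 1 regrets: 210, 165, 0, 250 → max 250
Option 2 regrets: 35, 0, 235, 15 → max 235
Option 3 regrets: 0, 130, 190, 265 → max 265
Option 4 regrets: 40, 160, 140, 0 → max 160
Option 5 regrets: 255, 35, 270, 75 → max 270
Option 6 regrets: 135, 50, 260, 170 → max 260
Smallest max regret = 160 → Option 4.

Option 4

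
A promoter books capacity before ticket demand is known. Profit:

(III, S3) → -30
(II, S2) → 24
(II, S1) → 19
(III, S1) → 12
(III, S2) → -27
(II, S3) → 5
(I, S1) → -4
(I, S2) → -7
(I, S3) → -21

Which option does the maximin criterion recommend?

II

Row minima: I=-21, II=5, III=-30
Best worst-case = 5 → II.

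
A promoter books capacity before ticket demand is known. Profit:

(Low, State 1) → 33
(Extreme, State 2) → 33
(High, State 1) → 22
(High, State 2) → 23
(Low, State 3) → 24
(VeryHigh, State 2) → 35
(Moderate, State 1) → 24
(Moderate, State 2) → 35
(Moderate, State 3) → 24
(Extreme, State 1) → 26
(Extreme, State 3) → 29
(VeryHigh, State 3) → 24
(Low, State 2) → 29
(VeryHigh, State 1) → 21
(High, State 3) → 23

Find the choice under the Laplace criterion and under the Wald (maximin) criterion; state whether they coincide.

Row averages: Low=86/3, Moderate=83/3, High=68/3, VeryHigh=80/3, Extreme=88/3
Highest average = 88/3 → Extreme.
Row minima: Low=24, Moderate=24, High=22, VeryHigh=21, Extreme=26
Best worst-case = 26 → Extreme.

laplace → Extreme; maximin → Extreme (agree)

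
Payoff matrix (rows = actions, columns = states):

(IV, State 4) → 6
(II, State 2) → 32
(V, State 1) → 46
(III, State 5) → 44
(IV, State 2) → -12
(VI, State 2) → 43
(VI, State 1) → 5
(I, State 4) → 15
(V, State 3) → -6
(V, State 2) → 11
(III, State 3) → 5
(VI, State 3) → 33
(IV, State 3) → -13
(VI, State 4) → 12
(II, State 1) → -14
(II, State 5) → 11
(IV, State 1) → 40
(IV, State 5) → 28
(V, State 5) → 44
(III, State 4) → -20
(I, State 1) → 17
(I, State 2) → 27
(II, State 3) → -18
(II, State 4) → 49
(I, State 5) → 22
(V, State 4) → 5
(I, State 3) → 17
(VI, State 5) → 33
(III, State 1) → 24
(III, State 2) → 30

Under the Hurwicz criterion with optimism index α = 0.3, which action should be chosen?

I

I: 0.3·27 + 0.7·15 = 18.6
II: 0.3·49 + 0.7·(-18) = 2.1
III: 0.3·44 + 0.7·(-20) = -0.8
IV: 0.3·40 + 0.7·(-13) = 2.9
V: 0.3·46 + 0.7·(-6) = 9.6
VI: 0.3·43 + 0.7·5 = 16.4
Highest Hurwicz score = 18.6 → I.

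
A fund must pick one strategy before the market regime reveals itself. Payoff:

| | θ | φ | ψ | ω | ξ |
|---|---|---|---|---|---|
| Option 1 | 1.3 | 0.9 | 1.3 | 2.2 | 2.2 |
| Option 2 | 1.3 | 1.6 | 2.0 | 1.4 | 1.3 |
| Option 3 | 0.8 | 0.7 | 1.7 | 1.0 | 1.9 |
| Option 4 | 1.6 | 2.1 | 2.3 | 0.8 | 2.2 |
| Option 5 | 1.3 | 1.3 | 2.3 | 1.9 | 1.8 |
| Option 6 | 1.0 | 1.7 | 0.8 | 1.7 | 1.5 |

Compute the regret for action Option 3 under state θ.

Best payoff under θ is 1.6.
Regret = 1.6 − 0.8 = 0.8.

0.8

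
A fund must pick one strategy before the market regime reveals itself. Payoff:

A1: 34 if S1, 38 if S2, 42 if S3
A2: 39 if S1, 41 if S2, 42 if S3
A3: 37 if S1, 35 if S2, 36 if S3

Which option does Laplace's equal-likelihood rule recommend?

Row averages: A1=38, A2=122/3, A3=36
Highest average = 122/3 → A2.

A2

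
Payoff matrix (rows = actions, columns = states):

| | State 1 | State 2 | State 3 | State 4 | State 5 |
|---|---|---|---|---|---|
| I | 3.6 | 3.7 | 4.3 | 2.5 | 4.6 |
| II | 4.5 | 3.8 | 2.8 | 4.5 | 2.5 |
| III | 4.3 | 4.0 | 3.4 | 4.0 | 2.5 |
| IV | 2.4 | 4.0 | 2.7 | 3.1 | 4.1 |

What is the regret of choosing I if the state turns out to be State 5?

0.0

Best payoff under State 5 is 4.6.
Regret = 4.6 − 4.6 = 0.0.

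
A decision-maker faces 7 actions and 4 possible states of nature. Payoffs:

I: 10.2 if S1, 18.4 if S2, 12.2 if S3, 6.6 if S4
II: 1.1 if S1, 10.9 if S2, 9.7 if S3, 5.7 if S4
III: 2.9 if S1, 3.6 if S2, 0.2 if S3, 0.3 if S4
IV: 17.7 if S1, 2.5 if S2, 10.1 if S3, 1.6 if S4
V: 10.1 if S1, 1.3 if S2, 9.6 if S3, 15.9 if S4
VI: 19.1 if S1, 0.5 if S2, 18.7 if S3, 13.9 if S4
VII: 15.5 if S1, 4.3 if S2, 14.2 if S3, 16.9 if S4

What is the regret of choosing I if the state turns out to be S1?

8.9

Best payoff under S1 is 19.1.
Regret = 19.1 − 10.2 = 8.9.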